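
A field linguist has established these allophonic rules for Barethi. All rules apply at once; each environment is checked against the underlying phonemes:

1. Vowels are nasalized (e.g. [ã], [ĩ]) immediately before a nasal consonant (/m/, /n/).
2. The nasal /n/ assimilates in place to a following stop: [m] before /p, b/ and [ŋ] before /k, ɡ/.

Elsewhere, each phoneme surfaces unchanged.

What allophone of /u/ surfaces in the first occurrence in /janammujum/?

/u/ — between /m/ and /j/; rule 1 does not apply here → [u].

[u]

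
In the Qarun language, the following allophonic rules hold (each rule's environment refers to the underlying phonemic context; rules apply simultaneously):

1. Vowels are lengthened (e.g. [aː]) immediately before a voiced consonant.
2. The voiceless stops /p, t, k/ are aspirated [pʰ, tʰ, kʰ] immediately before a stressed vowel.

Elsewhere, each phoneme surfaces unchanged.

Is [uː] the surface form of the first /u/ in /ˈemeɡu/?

No

/u/ — word-final; rule 1 does not apply here → [u].
The actual realization is [u], not [uː].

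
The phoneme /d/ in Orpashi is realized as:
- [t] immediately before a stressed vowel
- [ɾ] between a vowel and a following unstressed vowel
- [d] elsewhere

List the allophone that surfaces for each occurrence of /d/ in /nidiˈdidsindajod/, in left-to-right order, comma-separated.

[ɾ], [t], [d], [d], [d]

Occurrence 1 (position 3): between a vowel and a following unstressed vowel → [ɾ].
Occurrence 2 (position 5): immediately before a stressed vowel → [t].
Occurrence 3 (position 7): no conditioning environment matches → elsewhere allophone [d].
Occurrence 4 (position 11): no conditioning environment matches → elsewhere allophone [d].
Occurrence 5 (position 15): no conditioning environment matches → elsewhere allophone [d].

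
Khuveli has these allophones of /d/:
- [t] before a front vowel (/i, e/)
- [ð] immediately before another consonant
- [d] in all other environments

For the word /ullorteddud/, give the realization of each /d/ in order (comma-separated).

Occurrence 1 (position 8): immediately before another consonant → [ð].
Occurrence 2 (position 9): no conditioning environment matches → elsewhere allophone [d].
Occurrence 3 (position 11): no conditioning environment matches → elsewhere allophone [d].

[ð], [d], [d]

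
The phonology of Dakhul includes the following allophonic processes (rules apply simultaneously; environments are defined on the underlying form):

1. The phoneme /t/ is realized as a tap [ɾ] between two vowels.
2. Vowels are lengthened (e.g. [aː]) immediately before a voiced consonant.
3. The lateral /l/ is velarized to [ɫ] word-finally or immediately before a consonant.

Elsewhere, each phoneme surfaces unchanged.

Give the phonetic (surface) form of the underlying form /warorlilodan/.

Rule 2 applies to /a/ (between /w/ and /r/: before a voiced consonant) → [aː].
/o/ (between /r/ and /r/): before a voiced consonant, so rule 2 applies → [oː].
/l/ (between /r/ and /i/) fails the environment for rule 3, so it stays [l].
Rule 2 applies to /i/ (between /l/ and /l/: before a voiced consonant) → [iː].
/l/ — between /i/ and /o/; rule 3 does not apply here → [l].
/o/ — between /l/ and /d/, before a voiced consonant — surfaces as [oː] (rule 2).
/a/ (between /d/ and /n/) occurs before a voiced consonant → [aː] by rule 2.

[waːroːrliːloːdaːn]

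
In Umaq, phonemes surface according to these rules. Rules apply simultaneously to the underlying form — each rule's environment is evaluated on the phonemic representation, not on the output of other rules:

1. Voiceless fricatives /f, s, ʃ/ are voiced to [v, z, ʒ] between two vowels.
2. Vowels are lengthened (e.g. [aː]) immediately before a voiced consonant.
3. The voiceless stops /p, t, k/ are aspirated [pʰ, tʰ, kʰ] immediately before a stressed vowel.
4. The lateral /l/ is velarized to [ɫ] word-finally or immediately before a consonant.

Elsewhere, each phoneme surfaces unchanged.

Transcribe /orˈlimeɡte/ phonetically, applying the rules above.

[oːrˈliːmeːɡte]

/o/ (word-initial): before a voiced consonant, so rule 2 applies → [oː].
/r/ — not in any rule's target class → [r].
/l/ (between /r/ and /i/): rule 4 targets it, but not word-finally or immediately before a consonant → unchanged [l].
/i/ — between /l/ and /m/, before a voiced consonant — surfaces as [iː] (rule 2).
/m/ (between /i/ and /e/): no rule targets it → [m].
Rule 2 applies to /e/ (between /m/ and /ɡ/: before a voiced consonant) → [eː].
/ɡ/ stays [ɡ].
/t/ (between /ɡ/ and /e/): rule 3 targets it, but not immediately before a stressed vowel → unchanged [t].
/e/ (word-final) is in the target of rule 2 but the environment (before a voiced consonant) is not met → [e].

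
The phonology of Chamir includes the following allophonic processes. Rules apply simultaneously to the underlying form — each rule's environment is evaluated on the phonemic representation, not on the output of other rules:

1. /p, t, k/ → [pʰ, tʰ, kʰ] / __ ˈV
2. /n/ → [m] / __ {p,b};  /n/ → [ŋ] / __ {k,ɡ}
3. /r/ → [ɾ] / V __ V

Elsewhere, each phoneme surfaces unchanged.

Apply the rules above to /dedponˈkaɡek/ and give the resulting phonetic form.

/d/ stays [d].
/e/ stays [e].
/d/ (between /e/ and /p/): no rule targets it → [d].
/p/ — between /d/ and /o/; rule 1 does not apply here → [p].
/o/ stays [o].
/n/ (between /o/ and /k/) occurs before a labial or velar stop → [ŋ] by rule 2.
Rule 1 applies to /k/ (between /n/ and /a/: immediately before a stressed vowel) → [kʰ].
/a/ (between /k/ and /ɡ/): no rule targets it → [a].
/ɡ/ — not in any rule's target class → [ɡ].
/e/ (between /ɡ/ and /k/) is unaffected → [e].
/k/ (word-final): rule 1 targets it, but not immediately before a stressed vowel → unchanged [k].

[dedpoŋˈkʰaɡek]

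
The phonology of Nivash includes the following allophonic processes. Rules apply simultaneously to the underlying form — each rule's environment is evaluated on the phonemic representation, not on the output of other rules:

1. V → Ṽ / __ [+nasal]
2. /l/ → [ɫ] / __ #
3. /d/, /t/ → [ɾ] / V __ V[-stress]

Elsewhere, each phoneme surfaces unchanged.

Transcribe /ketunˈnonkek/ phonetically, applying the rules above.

[keɾũnˈnõnkek]

/k/ stays [k].
/e/ — between /k/ and /t/; rule 1 does not apply here → [e].
/t/ (between /e/ and /u/) occurs between a vowel and a following unstressed vowel → [ɾ] by rule 3.
/u/ (between /t/ and /n/): before a nasal consonant, so rule 1 applies → [ũ].
/n/ stays [n].
/n/ (between /n/ and /o/) is unaffected → [n].
/o/ meets the environment for rule 1 (before a nasal consonant) → [õ].
/n/ — not in any rule's target class → [n].
/k/ — not in any rule's target class → [k].
/e/ — between /k/ and /k/; rule 1 does not apply here → [e].
/k/ (word-final): no rule targets it → [k].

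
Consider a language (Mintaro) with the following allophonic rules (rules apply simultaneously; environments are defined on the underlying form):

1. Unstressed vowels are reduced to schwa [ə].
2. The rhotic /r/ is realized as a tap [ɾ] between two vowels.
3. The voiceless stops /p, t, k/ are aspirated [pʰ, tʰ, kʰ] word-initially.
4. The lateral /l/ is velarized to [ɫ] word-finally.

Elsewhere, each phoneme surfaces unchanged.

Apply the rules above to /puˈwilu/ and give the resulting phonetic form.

/p/ (word-initial): word-initially, so rule 3 applies → [pʰ].
/u/ (between /p/ and /w/) occurs in an unstressed syllable → [ə] by rule 1.
/w/ (between /u/ and /i/): no rule targets it → [w].
/i/ — between /w/ and /l/; rule 1 does not apply here → [i].
/l/ (between /i/ and /u/) is in the target of rule 4 but the environment (word-finally) is not met → [l].
Rule 1 applies to /u/ (word-final: in an unstressed syllable) → [ə].

[pʰəˈwilə]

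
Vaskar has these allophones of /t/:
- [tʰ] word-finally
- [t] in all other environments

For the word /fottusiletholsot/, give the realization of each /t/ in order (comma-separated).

Occurrence 1 (position 3): no conditioning environment matches → elsewhere allophone [t].
Occurrence 2 (position 4): no conditioning environment matches → elsewhere allophone [t].
Occurrence 3 (position 10): no conditioning environment matches → elsewhere allophone [t].
Occurrence 4 (position 16): word-finally → [tʰ].

[t], [t], [t], [tʰ]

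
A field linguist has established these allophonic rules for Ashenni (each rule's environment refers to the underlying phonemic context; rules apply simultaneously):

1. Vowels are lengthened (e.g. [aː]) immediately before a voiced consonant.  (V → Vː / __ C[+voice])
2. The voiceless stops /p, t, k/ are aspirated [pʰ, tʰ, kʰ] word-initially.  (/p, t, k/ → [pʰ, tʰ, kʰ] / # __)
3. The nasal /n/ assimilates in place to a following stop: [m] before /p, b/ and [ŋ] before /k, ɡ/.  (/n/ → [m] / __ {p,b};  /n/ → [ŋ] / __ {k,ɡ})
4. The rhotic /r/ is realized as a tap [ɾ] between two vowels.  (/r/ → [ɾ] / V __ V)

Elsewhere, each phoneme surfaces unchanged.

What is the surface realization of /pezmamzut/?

[pʰeːzmaːmzut]

/p/ — word-initial, word-initially — surfaces as [pʰ] (rule 2).
Rule 1 applies to /e/ (between /p/ and /z/: before a voiced consonant) → [eː].
/a/ (between /m/ and /m/) occurs before a voiced consonant → [aː] by rule 1.
/u/ (between /z/ and /t/): rule 1 targets it, but not before a voiced consonant → unchanged [u].
/t/ (word-final) fails the environment for rule 2, so it stays [t].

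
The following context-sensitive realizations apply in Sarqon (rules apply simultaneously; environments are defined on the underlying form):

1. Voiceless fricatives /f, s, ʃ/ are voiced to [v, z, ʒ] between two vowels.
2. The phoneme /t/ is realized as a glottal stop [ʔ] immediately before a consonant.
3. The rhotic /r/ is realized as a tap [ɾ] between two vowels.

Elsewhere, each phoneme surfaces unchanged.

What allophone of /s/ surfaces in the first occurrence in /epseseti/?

/s/ (between /p/ and /e/): rule 1 targets it, but not between two vowels → unchanged [s].

[s]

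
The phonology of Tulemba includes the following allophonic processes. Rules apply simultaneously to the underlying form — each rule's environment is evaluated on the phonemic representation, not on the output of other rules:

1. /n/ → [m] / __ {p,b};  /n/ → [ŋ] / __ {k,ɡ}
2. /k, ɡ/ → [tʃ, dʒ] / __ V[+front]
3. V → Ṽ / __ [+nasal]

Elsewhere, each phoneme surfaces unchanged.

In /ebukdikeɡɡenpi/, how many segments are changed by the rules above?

Segments that undergo a rule: /k/ → [tʃ] (rule 2); /ɡ/ → [dʒ] (rule 2); /e/ → [ẽ] (rule 3); /n/ → [m] (rule 1).
All other segments surface unchanged.

4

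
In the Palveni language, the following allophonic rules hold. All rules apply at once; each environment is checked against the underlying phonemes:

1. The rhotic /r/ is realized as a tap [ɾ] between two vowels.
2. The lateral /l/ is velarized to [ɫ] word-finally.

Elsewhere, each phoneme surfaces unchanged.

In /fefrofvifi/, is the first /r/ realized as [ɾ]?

/r/ (between /f/ and /o/) is in the target of rule 1 but the environment (between two vowels) is not met → [r].
The actual realization is [r], not [ɾ].

No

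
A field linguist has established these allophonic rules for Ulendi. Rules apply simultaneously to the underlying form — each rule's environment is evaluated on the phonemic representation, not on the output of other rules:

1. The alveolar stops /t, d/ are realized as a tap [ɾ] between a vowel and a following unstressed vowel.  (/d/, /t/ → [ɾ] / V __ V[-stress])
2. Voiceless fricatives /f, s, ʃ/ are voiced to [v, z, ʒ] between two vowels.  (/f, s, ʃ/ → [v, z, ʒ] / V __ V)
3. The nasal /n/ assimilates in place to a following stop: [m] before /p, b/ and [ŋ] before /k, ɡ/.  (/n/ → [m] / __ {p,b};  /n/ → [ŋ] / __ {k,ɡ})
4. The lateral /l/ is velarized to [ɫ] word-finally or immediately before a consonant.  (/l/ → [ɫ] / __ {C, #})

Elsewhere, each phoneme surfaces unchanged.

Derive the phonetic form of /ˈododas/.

/o/ (word-initial) is unaffected → [o].
/d/ meets the environment for rule 1 (between a vowel and a following unstressed vowel) → [ɾ].
/o/ stays [o].
/d/ (between /o/ and /a/) occurs between a vowel and a following unstressed vowel → [ɾ] by rule 1.
/a/ — not in any rule's target class → [a].
/s/ (word-final) is in the target of rule 2 but the environment (between two vowels) is not met → [s].

[ˈoɾoɾas]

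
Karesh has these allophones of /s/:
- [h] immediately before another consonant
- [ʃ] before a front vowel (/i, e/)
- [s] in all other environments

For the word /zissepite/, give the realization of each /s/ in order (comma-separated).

[h], [ʃ]

Occurrence 1 (position 3): immediately before another consonant → [h].
Occurrence 2 (position 4): before a front vowel (/i, e/) → [ʃ].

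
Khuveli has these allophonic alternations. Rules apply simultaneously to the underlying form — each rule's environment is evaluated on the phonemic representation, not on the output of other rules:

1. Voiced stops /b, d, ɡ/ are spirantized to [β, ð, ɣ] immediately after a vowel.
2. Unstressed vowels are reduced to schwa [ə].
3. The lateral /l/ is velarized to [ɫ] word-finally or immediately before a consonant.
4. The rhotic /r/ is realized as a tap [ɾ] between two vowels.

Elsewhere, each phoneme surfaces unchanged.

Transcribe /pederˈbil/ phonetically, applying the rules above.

[pəðərˈbiɫ]

/e/ — between /p/ and /d/, in an unstressed syllable — surfaces as [ə] (rule 2).
/d/ meets the environment for rule 1 (immediately after a vowel) → [ð].
Rule 2 applies to /e/ (between /d/ and /r/: in an unstressed syllable) → [ə].
/r/ (between /e/ and /b/) fails the environment for rule 4, so it stays [r].
/b/ — between /r/ and /i/; rule 1 does not apply here → [b].
/i/ (between /b/ and /l/): rule 2 targets it, but not in an unstressed syllable → unchanged [i].
/l/ (word-final) occurs word-finally or immediately before a consonant → [ɫ] by rule 3.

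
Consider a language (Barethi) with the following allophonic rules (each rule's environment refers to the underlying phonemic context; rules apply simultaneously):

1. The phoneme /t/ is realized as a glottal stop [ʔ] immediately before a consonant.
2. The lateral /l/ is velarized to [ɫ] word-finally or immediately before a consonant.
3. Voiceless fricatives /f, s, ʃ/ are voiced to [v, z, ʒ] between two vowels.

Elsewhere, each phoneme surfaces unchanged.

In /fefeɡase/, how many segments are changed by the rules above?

2

Segments that undergo a rule: /f/ → [v] (rule 3); /s/ → [z] (rule 3).
All other segments surface unchanged.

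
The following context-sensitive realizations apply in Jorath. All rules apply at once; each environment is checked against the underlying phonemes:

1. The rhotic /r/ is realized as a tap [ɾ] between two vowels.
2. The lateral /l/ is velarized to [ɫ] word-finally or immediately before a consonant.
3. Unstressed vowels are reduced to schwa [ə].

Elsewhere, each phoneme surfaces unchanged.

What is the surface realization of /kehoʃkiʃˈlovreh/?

[kəhəʃkəʃˈlovrəh]

/k/ (word-initial) is unaffected → [k].
/e/ (between /k/ and /h/): in an unstressed syllable, so rule 3 applies → [ə].
/h/ (between /e/ and /o/): no rule targets it → [h].
Rule 3 applies to /o/ (between /h/ and /ʃ/: in an unstressed syllable) → [ə].
/ʃ/ (between /o/ and /k/) is unaffected → [ʃ].
/k/ (between /ʃ/ and /i/): no rule targets it → [k].
/i/ meets the environment for rule 3 (in an unstressed syllable) → [ə].
/ʃ/ (between /i/ and /l/): no rule targets it → [ʃ].
/l/ — between /ʃ/ and /o/; rule 2 does not apply here → [l].
/o/ (between /l/ and /v/) fails the environment for rule 3, so it stays [o].
/v/ (between /o/ and /r/) is unaffected → [v].
/r/ (between /v/ and /e/): rule 1 targets it, but not between two vowels → unchanged [r].
/e/ meets the environment for rule 3 (in an unstressed syllable) → [ə].
/h/ stays [h].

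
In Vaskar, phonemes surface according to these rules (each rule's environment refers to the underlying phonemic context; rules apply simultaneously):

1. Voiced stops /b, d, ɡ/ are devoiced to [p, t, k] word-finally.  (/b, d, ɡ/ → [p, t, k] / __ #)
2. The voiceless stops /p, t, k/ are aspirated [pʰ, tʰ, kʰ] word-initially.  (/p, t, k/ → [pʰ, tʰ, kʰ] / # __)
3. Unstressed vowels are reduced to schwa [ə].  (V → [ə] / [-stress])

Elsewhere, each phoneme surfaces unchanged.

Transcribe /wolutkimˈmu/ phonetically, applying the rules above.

/w/ — not in any rule's target class → [w].
/o/ — between /w/ and /l/, in an unstressed syllable — surfaces as [ə] (rule 3).
/l/ stays [l].
/u/ — between /l/ and /t/, in an unstressed syllable — surfaces as [ə] (rule 3).
/t/ — between /u/ and /k/; rule 2 does not apply here → [t].
/k/ (between /t/ and /i/) is in the target of rule 2 but the environment (word-initially) is not met → [k].
/i/ (between /k/ and /m/): in an unstressed syllable, so rule 3 applies → [ə].
/m/ (between /i/ and /m/): no rule targets it → [m].
/m/ (between /m/ and /u/): no rule targets it → [m].
/u/ (word-final) is in the target of rule 3 but the environment (in an unstressed syllable) is not met → [u].

[wələtkəmˈmu]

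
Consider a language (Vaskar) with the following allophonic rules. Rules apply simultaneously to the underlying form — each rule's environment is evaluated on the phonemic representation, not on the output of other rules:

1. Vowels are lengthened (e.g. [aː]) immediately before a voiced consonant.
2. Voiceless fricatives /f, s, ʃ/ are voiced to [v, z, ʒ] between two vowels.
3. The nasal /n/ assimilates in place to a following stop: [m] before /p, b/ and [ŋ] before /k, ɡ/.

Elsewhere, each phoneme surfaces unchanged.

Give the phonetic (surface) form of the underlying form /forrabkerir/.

/f/ — word-initial; rule 2 does not apply here → [f].
/o/ — between /f/ and /r/, before a voiced consonant — surfaces as [oː] (rule 1).
/r/ (between /o/ and /r/): no rule targets it → [r].
/r/ (between /r/ and /a/): no rule targets it → [r].
/a/ (between /r/ and /b/) occurs before a voiced consonant → [aː] by rule 1.
/b/ stays [b].
/k/ (between /b/ and /e/) is unaffected → [k].
/e/ — between /k/ and /r/, before a voiced consonant — surfaces as [eː] (rule 1).
/r/ (between /e/ and /i/) is unaffected → [r].
Rule 1 applies to /i/ (between /r/ and /r/: before a voiced consonant) → [iː].
/r/ — not in any rule's target class → [r].

[foːrraːbkeːriːr]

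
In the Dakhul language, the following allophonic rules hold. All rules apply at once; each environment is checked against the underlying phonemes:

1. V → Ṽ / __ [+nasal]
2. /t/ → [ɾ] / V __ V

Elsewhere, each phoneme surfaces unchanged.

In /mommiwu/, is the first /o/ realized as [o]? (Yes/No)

No

/o/ (between /m/ and /m/) occurs before a nasal consonant → [õ] by rule 1.
The actual realization is [õ], not [o].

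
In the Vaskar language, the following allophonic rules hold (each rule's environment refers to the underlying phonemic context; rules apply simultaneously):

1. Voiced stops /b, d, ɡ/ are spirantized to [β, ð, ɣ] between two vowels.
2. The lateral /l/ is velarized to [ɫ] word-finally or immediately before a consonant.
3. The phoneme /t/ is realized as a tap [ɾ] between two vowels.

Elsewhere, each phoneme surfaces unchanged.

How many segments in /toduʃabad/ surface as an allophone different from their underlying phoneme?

Segments that undergo a rule: /d/ → [ð] (rule 1); /b/ → [β] (rule 1).
All other segments surface unchanged.

2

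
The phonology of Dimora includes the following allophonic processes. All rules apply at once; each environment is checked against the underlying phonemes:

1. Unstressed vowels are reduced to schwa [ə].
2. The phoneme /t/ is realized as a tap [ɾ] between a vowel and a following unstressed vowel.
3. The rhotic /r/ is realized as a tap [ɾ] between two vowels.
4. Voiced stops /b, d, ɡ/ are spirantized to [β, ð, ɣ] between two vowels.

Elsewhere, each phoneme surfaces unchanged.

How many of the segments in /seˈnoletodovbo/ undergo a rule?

Segments that undergo a rule: /e/ → [ə] (rule 1); /e/ → [ə] (rule 1); /t/ → [ɾ] (rule 2); /o/ → [ə] (rule 1); /d/ → [ð] (rule 4); /o/ → [ə] (rule 1); /o/ → [ə] (rule 1).
All other segments surface unchanged.

7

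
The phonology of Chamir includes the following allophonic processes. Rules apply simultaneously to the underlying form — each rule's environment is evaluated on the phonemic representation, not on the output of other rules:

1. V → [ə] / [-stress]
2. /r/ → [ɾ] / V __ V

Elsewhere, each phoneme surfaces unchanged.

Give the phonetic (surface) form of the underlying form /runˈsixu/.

[rənˈsixə]

/r/ — word-initial; rule 2 does not apply here → [r].
/u/ meets the environment for rule 1 (in an unstressed syllable) → [ə].
/n/ (between /u/ and /s/): no rule targets it → [n].
/s/ — not in any rule's target class → [s].
/i/ (between /s/ and /x/) fails the environment for rule 1, so it stays [i].
/x/ stays [x].
/u/ meets the environment for rule 1 (in an unstressed syllable) → [ə].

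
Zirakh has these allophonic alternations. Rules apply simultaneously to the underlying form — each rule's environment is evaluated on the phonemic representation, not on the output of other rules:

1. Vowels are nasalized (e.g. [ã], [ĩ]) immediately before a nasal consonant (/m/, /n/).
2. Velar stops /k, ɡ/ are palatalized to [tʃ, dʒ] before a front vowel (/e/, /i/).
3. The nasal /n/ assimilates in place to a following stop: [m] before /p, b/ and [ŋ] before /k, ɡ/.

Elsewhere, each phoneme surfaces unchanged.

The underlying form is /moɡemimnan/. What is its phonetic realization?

/m/ stays [m].
/o/ (between /m/ and /ɡ/) is in the target of rule 1 but the environment (before a nasal consonant) is not met → [o].
/ɡ/ (between /o/ and /e/) occurs before a front vowel → [dʒ] by rule 2.
/e/ (between /ɡ/ and /m/): before a nasal consonant, so rule 1 applies → [ẽ].
/m/ stays [m].
Rule 1 applies to /i/ (between /m/ and /m/: before a nasal consonant) → [ĩ].
/m/ (between /i/ and /n/) is unaffected → [m].
/n/ (between /m/ and /a/) fails the environment for rule 3, so it stays [n].
/a/ (between /n/ and /n/): before a nasal consonant, so rule 1 applies → [ã].
/n/ (word-final) fails the environment for rule 3, so it stays [n].

[modʒẽmĩmnãn]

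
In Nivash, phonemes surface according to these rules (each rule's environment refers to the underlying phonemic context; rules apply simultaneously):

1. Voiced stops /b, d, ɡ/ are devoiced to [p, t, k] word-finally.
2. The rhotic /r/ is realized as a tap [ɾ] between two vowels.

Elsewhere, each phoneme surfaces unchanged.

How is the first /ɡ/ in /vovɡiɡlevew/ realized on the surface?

[ɡ]

/ɡ/ — between /v/ and /i/; rule 1 does not apply here → [ɡ].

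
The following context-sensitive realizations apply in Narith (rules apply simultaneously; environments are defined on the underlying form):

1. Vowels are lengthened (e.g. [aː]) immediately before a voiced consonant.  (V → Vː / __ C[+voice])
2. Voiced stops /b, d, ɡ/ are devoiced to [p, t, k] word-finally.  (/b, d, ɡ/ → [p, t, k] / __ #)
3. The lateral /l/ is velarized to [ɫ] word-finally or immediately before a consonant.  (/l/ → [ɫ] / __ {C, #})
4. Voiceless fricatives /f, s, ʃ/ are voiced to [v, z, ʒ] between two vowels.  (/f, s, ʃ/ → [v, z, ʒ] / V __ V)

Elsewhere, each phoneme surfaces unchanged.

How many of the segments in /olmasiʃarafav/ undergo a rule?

Segments that undergo a rule: /o/ → [oː] (rule 1); /l/ → [ɫ] (rule 3); /s/ → [z] (rule 4); /ʃ/ → [ʒ] (rule 4); /a/ → [aː] (rule 1); /f/ → [v] (rule 4); /a/ → [aː] (rule 1).
All other segments surface unchanged.

7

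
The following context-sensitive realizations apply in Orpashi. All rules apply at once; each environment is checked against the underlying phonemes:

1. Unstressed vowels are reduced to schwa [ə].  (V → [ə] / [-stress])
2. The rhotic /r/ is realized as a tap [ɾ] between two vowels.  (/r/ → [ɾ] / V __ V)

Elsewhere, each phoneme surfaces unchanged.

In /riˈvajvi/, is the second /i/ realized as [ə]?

Yes

Rule 1 applies to /i/ (word-final: in an unstressed syllable) → [ə].
The actual realization is [ə], which matches [ə].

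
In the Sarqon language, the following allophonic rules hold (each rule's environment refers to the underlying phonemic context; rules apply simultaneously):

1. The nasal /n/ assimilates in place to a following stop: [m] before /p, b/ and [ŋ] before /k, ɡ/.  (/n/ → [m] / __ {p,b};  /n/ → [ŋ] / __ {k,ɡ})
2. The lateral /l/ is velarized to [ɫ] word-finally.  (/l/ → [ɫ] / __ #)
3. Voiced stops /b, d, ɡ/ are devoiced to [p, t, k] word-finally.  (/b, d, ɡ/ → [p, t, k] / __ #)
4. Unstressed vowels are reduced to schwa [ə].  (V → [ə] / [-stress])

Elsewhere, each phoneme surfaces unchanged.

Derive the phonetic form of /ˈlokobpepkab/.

[ˈlokəbpəpkəp]

/l/ — word-initial; rule 2 does not apply here → [l].
/o/ (between /l/ and /k/) is in the target of rule 4 but the environment (in an unstressed syllable) is not met → [o].
/k/ stays [k].
/o/ (between /k/ and /b/) occurs in an unstressed syllable → [ə] by rule 4.
/b/ — between /o/ and /p/; rule 3 does not apply here → [b].
/p/ (between /b/ and /e/) is unaffected → [p].
/e/ — between /p/ and /p/, in an unstressed syllable — surfaces as [ə] (rule 4).
/p/ stays [p].
/k/ (between /p/ and /a/) is unaffected → [k].
/a/ meets the environment for rule 4 (in an unstressed syllable) → [ə].
/b/ meets the environment for rule 3 (word-finally) → [p].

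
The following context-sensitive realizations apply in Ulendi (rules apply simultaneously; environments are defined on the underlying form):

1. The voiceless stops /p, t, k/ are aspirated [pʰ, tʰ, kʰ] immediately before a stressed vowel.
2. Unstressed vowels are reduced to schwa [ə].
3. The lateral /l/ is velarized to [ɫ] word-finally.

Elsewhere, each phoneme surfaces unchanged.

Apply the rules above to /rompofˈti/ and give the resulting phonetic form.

[rəmpəfˈtʰi]

/o/ (between /r/ and /m/) occurs in an unstressed syllable → [ə] by rule 2.
/p/ (between /m/ and /o/) fails the environment for rule 1, so it stays [p].
Rule 2 applies to /o/ (between /p/ and /f/: in an unstressed syllable) → [ə].
/t/ (between /f/ and /i/) occurs immediately before a stressed vowel → [tʰ] by rule 1.
/i/ (word-final) is in the target of rule 2 but the environment (in an unstressed syllable) is not met → [i].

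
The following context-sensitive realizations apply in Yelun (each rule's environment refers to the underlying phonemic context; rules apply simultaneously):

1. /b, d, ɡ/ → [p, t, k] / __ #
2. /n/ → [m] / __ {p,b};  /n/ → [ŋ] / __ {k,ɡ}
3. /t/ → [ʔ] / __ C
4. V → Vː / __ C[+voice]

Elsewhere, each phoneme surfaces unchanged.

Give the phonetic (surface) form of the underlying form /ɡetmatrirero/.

[ɡeʔmaʔriːreːro]

/ɡ/ (word-initial) is in the target of rule 1 but the environment (word-finally) is not met → [ɡ].
/e/ (between /ɡ/ and /t/): rule 4 targets it, but not before a voiced consonant → unchanged [e].
/t/ (between /e/ and /m/) occurs immediately before a consonant → [ʔ] by rule 3.
/m/ (between /t/ and /a/): no rule targets it → [m].
/a/ (between /m/ and /t/) is in the target of rule 4 but the environment (before a voiced consonant) is not met → [a].
/t/ (between /a/ and /r/) occurs immediately before a consonant → [ʔ] by rule 3.
/r/ (between /t/ and /i/) is unaffected → [r].
/i/ meets the environment for rule 4 (before a voiced consonant) → [iː].
/r/ (between /i/ and /e/) is unaffected → [r].
/e/ meets the environment for rule 4 (before a voiced consonant) → [eː].
/r/ (between /e/ and /o/) is unaffected → [r].
/o/ — word-final; rule 4 does not apply here → [o].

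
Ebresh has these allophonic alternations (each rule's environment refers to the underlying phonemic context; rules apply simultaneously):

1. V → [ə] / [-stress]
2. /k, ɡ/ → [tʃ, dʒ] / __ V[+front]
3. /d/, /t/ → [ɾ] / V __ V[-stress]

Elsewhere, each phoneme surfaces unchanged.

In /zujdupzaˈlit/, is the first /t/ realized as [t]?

/t/ (word-final) fails the environment for rule 3, so it stays [t].
The actual realization is [t], which matches [t].

Yes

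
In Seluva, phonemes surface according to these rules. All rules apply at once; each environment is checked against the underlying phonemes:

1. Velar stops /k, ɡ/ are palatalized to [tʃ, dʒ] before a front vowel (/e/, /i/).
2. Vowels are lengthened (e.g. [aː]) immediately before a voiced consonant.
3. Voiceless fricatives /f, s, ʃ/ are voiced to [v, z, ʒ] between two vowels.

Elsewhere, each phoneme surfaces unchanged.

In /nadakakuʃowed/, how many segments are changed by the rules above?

4

Segments that undergo a rule: /a/ → [aː] (rule 2); /ʃ/ → [ʒ] (rule 3); /o/ → [oː] (rule 2); /e/ → [eː] (rule 2).
All other segments surface unchanged.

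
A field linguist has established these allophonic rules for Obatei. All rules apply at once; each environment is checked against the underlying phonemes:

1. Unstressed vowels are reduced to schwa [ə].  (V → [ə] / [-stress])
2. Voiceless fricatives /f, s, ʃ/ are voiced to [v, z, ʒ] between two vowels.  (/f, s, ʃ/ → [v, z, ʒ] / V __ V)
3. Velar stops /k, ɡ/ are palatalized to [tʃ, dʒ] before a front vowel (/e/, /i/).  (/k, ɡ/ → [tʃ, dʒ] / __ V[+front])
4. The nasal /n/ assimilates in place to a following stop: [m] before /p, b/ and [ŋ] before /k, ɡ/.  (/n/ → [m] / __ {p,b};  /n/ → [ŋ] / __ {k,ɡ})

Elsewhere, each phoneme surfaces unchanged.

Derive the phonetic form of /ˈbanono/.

/b/ (word-initial) is unaffected → [b].
/a/ (between /b/ and /n/): rule 1 targets it, but not in an unstressed syllable → unchanged [a].
/n/ — between /a/ and /o/; rule 4 does not apply here → [n].
/o/ (between /n/ and /n/): in an unstressed syllable, so rule 1 applies → [ə].
/n/ (between /o/ and /o/): rule 4 targets it, but not before a labial or velar stop → unchanged [n].
Rule 1 applies to /o/ (word-final: in an unstressed syllable) → [ə].

[ˈbanənə]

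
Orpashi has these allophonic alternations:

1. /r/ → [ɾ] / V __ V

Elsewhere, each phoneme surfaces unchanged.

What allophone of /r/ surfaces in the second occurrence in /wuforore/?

Rule 1 applies to /r/ (between /o/ and /e/: between two vowels) → [ɾ].

[ɾ]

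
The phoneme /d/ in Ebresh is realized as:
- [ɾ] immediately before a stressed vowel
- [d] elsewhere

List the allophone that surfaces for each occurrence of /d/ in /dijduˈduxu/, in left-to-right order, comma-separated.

[d], [d], [ɾ]

Occurrence 1 (position 1): no conditioning environment matches → elsewhere allophone [d].
Occurrence 2 (position 4): no conditioning environment matches → elsewhere allophone [d].
Occurrence 3 (position 6): immediately before a stressed vowel → [ɾ].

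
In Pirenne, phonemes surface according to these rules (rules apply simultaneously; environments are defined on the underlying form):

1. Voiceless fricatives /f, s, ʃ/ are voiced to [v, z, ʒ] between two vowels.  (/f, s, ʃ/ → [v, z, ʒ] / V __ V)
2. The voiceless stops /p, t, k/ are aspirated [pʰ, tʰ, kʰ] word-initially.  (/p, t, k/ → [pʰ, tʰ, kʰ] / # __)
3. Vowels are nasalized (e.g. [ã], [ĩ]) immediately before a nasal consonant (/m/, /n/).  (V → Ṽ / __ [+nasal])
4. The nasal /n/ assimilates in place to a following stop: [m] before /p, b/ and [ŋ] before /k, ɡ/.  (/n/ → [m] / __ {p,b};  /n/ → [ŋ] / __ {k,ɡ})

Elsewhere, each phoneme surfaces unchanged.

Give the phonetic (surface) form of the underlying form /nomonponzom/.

[nõmõmpõnzõm]

/n/ (word-initial) is in the target of rule 4 but the environment (before a labial or velar stop) is not met → [n].
Rule 3 applies to /o/ (between /n/ and /m/: before a nasal consonant) → [õ].
/m/ (between /o/ and /o/): no rule targets it → [m].
/o/ (between /m/ and /n/) occurs before a nasal consonant → [õ] by rule 3.
/n/ — between /o/ and /p/, before a labial or velar stop — surfaces as [m] (rule 4).
/p/ — between /n/ and /o/; rule 2 does not apply here → [p].
Rule 3 applies to /o/ (between /p/ and /n/: before a nasal consonant) → [õ].
/n/ (between /o/ and /z/) fails the environment for rule 4, so it stays [n].
/z/ — not in any rule's target class → [z].
/o/ — between /z/ and /m/, before a nasal consonant — surfaces as [õ] (rule 3).
/m/ stays [m].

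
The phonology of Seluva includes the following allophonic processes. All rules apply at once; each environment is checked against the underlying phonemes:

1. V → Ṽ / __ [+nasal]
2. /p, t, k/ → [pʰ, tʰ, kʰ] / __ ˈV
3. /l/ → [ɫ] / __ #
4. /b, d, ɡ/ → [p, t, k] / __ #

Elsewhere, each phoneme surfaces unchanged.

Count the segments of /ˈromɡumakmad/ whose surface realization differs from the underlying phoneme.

3

Segments that undergo a rule: /o/ → [õ] (rule 1); /u/ → [ũ] (rule 1); /d/ → [t] (rule 4).
All other segments surface unchanged.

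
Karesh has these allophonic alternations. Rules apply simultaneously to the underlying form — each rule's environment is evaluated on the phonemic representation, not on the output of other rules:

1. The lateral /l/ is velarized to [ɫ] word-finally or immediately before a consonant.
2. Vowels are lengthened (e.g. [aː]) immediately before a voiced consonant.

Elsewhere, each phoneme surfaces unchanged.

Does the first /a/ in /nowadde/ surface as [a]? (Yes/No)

Rule 2 applies to /a/ (between /w/ and /d/: before a voiced consonant) → [aː].
The actual realization is [aː], not [a].

No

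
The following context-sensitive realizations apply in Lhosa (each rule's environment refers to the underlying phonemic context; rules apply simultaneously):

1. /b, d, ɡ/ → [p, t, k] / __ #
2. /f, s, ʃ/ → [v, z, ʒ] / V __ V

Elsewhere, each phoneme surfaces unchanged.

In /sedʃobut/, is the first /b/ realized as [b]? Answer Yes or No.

/b/ (between /o/ and /u/) is in the target of rule 1 but the environment (word-finally) is not met → [b].
The actual realization is [b], which matches [b].

Yes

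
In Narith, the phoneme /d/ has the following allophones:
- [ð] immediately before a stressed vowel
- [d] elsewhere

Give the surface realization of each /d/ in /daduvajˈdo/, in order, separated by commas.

[d], [d], [ð]

Occurrence 1 (position 1): no conditioning environment matches → elsewhere allophone [d].
Occurrence 2 (position 3): no conditioning environment matches → elsewhere allophone [d].
Occurrence 3 (position 8): immediately before a stressed vowel → [ð].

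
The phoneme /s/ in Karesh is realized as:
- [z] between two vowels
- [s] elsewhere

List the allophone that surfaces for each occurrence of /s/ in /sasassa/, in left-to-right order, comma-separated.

Occurrence 1 (position 1): no conditioning environment matches → elsewhere allophone [s].
Occurrence 2 (position 3): between two vowels → [z].
Occurrence 3 (position 5): no conditioning environment matches → elsewhere allophone [s].
Occurrence 4 (position 6): no conditioning environment matches → elsewhere allophone [s].

[s], [z], [s], [s]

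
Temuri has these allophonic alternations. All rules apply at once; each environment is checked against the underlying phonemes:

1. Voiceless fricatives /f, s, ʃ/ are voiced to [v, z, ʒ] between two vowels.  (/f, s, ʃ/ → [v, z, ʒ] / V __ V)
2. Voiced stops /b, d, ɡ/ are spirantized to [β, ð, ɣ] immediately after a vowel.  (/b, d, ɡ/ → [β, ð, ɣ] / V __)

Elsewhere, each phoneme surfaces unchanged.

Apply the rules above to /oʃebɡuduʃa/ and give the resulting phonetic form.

[oʒeβɡuðuʒa]

/ʃ/ — between /o/ and /e/, between two vowels — surfaces as [ʒ] (rule 1).
/b/ (between /e/ and /ɡ/) occurs immediately after a vowel → [β] by rule 2.
/ɡ/ (between /b/ and /u/) is in the target of rule 2 but the environment (immediately after a vowel) is not met → [ɡ].
/d/ (between /u/ and /u/): immediately after a vowel, so rule 2 applies → [ð].
Rule 1 applies to /ʃ/ (between /u/ and /a/: between two vowels) → [ʒ].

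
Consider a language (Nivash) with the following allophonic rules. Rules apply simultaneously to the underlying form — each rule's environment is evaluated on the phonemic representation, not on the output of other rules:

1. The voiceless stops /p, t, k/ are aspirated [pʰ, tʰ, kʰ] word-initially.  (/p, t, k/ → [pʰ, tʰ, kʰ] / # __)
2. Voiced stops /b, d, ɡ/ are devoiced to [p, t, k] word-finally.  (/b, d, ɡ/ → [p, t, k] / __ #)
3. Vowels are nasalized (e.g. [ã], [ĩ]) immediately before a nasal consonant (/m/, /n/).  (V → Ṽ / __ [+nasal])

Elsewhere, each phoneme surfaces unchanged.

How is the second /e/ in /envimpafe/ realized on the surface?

/e/ (word-final) is in the target of rule 3 but the environment (before a nasal consonant) is not met → [e].

[e]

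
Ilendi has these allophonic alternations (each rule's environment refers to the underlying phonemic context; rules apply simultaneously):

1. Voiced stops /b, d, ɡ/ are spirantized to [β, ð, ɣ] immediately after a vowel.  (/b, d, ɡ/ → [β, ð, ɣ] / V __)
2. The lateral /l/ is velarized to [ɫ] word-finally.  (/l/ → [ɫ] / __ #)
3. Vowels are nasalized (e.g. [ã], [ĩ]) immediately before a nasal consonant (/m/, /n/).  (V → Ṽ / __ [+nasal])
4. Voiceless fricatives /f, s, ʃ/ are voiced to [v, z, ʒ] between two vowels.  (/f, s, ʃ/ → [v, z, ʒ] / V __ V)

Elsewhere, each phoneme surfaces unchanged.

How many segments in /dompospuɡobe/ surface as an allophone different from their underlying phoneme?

3

Segments that undergo a rule: /o/ → [õ] (rule 3); /ɡ/ → [ɣ] (rule 1); /b/ → [β] (rule 1).
All other segments surface unchanged.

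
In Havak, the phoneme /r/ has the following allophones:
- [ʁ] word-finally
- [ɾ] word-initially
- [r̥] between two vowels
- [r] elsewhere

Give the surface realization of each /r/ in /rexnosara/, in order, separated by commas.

[ɾ], [r̥]

Occurrence 1 (position 1): word-initially → [ɾ].
Occurrence 2 (position 8): between two vowels → [r̥].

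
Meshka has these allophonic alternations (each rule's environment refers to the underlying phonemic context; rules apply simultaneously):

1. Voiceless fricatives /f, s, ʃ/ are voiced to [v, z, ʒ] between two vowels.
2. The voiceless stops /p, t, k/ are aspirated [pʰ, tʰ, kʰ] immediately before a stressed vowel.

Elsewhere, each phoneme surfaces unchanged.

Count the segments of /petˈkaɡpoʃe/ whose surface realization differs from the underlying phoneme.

Segments that undergo a rule: /k/ → [kʰ] (rule 2); /ʃ/ → [ʒ] (rule 1).
All other segments surface unchanged.

2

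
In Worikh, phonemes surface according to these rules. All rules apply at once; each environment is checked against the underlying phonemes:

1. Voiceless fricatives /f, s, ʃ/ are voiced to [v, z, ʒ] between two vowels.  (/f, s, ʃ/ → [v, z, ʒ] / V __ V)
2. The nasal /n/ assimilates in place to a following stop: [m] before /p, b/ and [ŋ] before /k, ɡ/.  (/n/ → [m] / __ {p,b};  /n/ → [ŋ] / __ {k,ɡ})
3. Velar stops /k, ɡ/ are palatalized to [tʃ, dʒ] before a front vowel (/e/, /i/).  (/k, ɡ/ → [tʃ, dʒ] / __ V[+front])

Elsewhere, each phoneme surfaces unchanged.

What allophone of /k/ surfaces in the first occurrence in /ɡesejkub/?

/k/ (between /j/ and /u/) fails the environment for rule 3, so it stays [k].

[k]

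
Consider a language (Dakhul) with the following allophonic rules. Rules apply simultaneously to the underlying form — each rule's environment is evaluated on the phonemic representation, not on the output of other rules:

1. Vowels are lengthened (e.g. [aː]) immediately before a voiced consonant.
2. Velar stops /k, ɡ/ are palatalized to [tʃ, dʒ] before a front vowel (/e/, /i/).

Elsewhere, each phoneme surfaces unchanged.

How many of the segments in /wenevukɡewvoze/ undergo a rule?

5

Segments that undergo a rule: /e/ → [eː] (rule 1); /e/ → [eː] (rule 1); /ɡ/ → [dʒ] (rule 2); /e/ → [eː] (rule 1); /o/ → [oː] (rule 1).
All other segments surface unchanged.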